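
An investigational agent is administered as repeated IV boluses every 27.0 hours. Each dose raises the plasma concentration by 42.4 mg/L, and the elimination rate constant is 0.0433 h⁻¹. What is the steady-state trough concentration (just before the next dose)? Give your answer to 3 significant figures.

19.1 mg/L

Fraction remaining after one interval: e^(−kτ) = e^(−0.04330 × 27.0) = 0.3106
R = 1 / (1 − 0.3106) = 1.451
Css,max = 42.4 × 1.451 = 61.51 mg/L
Css,min = Css,max × e^(−kτ) = 61.51 × 0.3106 ≈ 19.1 mg/L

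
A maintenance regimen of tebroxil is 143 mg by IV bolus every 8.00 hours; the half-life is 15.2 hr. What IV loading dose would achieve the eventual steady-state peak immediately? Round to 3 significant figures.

k = ln 2 / 15.2 = 0.04560 hr⁻¹
Accumulation ratio R = 1 / (1 − e^(−kτ)) = 1 / (1 − e^(−0.04560×8.00)) = 1 / (1 − 0.6943) = 3.271
Loading dose = maintenance dose × R = 143 × 3.271 ≈ 468 mg

468 mg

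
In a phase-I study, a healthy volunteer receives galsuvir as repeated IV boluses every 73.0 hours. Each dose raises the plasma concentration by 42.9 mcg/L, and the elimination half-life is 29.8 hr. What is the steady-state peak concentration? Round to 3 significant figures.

k = ln 2 / 29.8 = 0.02326 hr⁻¹
Fraction remaining after one interval: e^(−kτ) = e^(−0.02326 × 73.0) = 0.1831
R = 1 / (1 − 0.1831) = 1.224
Css,max = 42.9 × 1.224 ≈ 52.5 mcg/L

52.5 mcg/L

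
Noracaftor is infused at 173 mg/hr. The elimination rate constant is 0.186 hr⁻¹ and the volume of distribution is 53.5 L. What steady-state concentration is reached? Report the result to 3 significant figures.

CL = k · V = 0.186 × 53.5 = 9.951 L/hr
Css = rate / CL = 173 / 9.951 ≈ 17.4 µg/mL

17.4 µg/mL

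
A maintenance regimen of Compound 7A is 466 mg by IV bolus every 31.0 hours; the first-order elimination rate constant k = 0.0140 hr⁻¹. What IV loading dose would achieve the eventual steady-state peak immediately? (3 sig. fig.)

Accumulation ratio R = 1 / (1 − e^(−kτ)) = 1 / (1 − e^(−0.01400×31.0)) = 1 / (1 − 0.6479) = 2.840
Loading dose = maintenance dose × R = 466 × 2.840 ≈ 1320 mg

1320 mg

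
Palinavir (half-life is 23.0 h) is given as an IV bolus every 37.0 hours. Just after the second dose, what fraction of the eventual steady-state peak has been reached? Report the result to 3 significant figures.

0.892

k = ln 2 / 23.0 = 0.03014 h⁻¹
f_n = 1 − e^(−nkτ) = 1 − e^(−2 × 0.03014 × 37.0) = 1 − e^(−2.230) = 1 − 0.1075 ≈ 0.892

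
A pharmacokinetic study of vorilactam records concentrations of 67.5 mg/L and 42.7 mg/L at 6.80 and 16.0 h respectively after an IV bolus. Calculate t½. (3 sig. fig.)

k = ln(C₁/C₂) / (t₂ − t₁) = ln(67.5/42.7) / (16.0 − 6.80)
  = 0.4579 / 9.200 = 0.04977 h⁻¹
t½ = ln 2 / k = ln 2 / 0.04977 ≈ 13.9 hours

13.9 hours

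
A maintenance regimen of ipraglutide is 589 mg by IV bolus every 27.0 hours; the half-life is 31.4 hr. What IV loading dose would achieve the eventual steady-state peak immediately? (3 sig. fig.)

k = ln 2 / 31.4 = 0.02207 hr⁻¹
Accumulation ratio R = 1 / (1 − e^(−kτ)) = 1 / (1 − e^(−0.02207×27.0)) = 1 / (1 − 0.5510) = 2.227
Loading dose = maintenance dose × R = 589 × 2.227 ≈ 1310 mg

1310 mg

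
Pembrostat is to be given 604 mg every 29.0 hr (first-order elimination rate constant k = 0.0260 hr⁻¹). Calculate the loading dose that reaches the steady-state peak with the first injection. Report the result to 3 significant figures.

Accumulation ratio R = 1 / (1 − e^(−kτ)) = 1 / (1 − e^(−0.02600×29.0)) = 1 / (1 − 0.4705) = 1.889
Loading dose = maintenance dose × R = 604 × 1.889 ≈ 1140 mg

1140 mg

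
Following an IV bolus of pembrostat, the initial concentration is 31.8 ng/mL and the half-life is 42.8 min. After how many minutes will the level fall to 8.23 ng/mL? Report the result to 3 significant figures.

k = ln 2 / 42.8 = 0.01620 min⁻¹
C(t) = C₀ e^(−kt)  ⇒  t = ln(C₀/C) / k
t = ln(31.8/8.23) / 0.01620 = 1.352 / 0.01620 ≈ 83.5 minutes

83.5 minutes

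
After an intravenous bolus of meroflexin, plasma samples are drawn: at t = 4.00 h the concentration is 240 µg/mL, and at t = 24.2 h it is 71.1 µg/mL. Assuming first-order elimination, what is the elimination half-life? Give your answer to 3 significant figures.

11.5 hours

k = ln(C₁/C₂) / (t₂ − t₁) = ln(240/71.1) / (24.2 − 4.00)
  = 1.217 / 20.20 = 0.06023 h⁻¹
t½ = ln 2 / k = ln 2 / 0.06023 ≈ 11.5 hours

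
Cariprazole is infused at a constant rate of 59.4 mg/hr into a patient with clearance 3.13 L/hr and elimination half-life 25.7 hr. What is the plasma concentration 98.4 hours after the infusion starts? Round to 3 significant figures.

17.6 µg/mL

Css = rate / CL = 59.4 / 3.13 = 18.98 µg/mL
k = ln 2 / 25.7 = 0.02697 hr⁻¹
C(t) = Css (1 − e^(−kt)) = 18.98 × (1 − e^(−2.654)) = 18.98 × 0.9296 ≈ 17.6 µg/mL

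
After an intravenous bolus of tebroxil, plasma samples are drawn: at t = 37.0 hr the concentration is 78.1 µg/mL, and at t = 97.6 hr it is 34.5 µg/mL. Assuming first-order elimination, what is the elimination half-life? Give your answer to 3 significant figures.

51.4 hours

k = ln(C₁/C₂) / (t₂ − t₁) = ln(78.1/34.5) / (97.6 − 37.0)
  = 0.8170 / 60.60 = 0.01348 hr⁻¹
t½ = ln 2 / k = ln 2 / 0.01348 ≈ 51.4 hours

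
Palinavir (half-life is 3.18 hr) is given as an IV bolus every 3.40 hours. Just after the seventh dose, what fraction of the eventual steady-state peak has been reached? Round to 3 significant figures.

k = ln 2 / 3.18 = 0.2180 hr⁻¹
f_n = 1 − e^(−nkτ) = 1 − e^(−7 × 0.2180 × 3.40) = 1 − e^(−5.188) = 1 − 0.005585 ≈ 0.994

0.994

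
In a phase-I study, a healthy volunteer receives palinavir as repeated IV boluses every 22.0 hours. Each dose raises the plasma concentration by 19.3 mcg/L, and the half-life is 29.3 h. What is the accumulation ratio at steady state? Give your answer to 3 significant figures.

k = ln 2 / 29.3 = 0.02366 h⁻¹
Fraction remaining after one interval: e^(−kτ) = e^(−0.02366 × 22.0) = 0.5943
R = 1 / (1 − 0.5943) = 1 / 0.4057 ≈ 2.46

2.46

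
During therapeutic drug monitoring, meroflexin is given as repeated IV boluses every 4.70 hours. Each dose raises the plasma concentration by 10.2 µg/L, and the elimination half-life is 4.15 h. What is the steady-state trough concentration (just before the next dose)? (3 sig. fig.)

k = ln 2 / 4.15 = 0.1670 h⁻¹
Fraction remaining after one interval: e^(−kτ) = e^(−0.1670 × 4.70) = 0.4561
R = 1 / (1 − 0.4561) = 1.839
Css,max = 10.2 × 1.839 = 18.75 µg/L
Css,min = Css,max × e^(−kτ) = 18.75 × 0.4561 ≈ 8.55 µg/L

8.55 µg/L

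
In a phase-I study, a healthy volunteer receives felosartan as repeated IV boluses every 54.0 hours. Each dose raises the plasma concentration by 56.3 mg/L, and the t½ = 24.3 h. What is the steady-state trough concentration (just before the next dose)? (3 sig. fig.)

k = ln 2 / 24.3 = 0.02852 h⁻¹
Fraction remaining after one interval: e^(−kτ) = e^(−0.02852 × 54.0) = 0.2143
R = 1 / (1 − 0.2143) = 1.273
Css,max = 56.3 × 1.273 = 71.66 mg/L
Css,min = Css,max × e^(−kτ) = 71.66 × 0.2143 ≈ 15.4 mg/L

15.4 mg/L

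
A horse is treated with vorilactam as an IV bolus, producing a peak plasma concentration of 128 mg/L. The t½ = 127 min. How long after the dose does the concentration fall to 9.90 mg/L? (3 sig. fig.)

469 minutes

k = ln 2 / 127 = 0.005458 min⁻¹
C(t) = C₀ e^(−kt)  ⇒  t = ln(C₀/C) / k
t = ln(128/9.90) / 0.005458 = 2.559 / 0.005458 ≈ 469 minutes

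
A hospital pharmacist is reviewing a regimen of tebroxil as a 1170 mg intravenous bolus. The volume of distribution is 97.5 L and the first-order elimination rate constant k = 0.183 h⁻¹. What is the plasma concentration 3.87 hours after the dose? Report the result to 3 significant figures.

C₀ = dose / V = 1170 / 97.5 = 12.00 mg/L
C(t) = C₀ e^(−kt) = 12.00 × e^(−0.1830 × 3.87) = 12.00 × e^(−0.7082) = 12.00 × 0.4925 ≈ 5.91 mg/L

5.91 mg/L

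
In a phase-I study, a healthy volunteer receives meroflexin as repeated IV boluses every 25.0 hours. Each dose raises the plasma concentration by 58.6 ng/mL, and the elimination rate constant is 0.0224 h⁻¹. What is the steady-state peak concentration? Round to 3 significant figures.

137 ng/mL

Fraction remaining after one interval: e^(−kτ) = e^(−0.02240 × 25.0) = 0.5712
R = 1 / (1 − 0.5712) = 2.332
Css,max = 58.6 × 2.332 ≈ 137 ng/mL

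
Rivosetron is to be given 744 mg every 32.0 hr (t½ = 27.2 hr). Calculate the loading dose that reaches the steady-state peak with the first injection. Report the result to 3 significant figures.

k = ln 2 / 27.2 = 0.02548 hr⁻¹
Accumulation ratio R = 1 / (1 − e^(−kτ)) = 1 / (1 − e^(−0.02548×32.0)) = 1 / (1 − 0.4424) = 1.794
Loading dose = maintenance dose × R = 744 × 1.794 ≈ 1330 mg

1330 mg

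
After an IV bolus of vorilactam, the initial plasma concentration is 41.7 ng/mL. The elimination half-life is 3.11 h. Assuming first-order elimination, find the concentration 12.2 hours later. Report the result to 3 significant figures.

k = ln 2 / 3.11 = 0.2229 h⁻¹
C(t) = C₀ e^(−kt) = 41.7 × e^(−0.2229 × 12.2) = 41.7 × e^(−2.719) = 41.7 × 0.06593 ≈ 2.75 ng/mL

2.75 ng/mL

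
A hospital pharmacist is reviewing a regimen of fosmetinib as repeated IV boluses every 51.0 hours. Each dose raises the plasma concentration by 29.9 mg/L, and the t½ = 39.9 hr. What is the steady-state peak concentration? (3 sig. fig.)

50.9 mg/L

k = ln 2 / 39.9 = 0.01737 hr⁻¹
Fraction remaining after one interval: e^(−kτ) = e^(−0.01737 × 51.0) = 0.4123
R = 1 / (1 − 0.4123) = 1.702
Css,max = 29.9 × 1.702 ≈ 50.9 mg/L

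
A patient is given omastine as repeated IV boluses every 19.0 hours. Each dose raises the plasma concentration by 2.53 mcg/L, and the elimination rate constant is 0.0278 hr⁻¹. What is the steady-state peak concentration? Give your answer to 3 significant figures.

Fraction remaining after one interval: e^(−kτ) = e^(−0.02780 × 19.0) = 0.5897
R = 1 / (1 − 0.5897) = 2.437
Css,max = 2.53 × 2.437 ≈ 6.17 mcg/L

6.17 mcg/L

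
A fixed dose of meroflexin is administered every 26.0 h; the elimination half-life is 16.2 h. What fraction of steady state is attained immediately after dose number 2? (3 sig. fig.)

0.892

k = ln 2 / 16.2 = 0.04279 h⁻¹
f_n = 1 − e^(−nkτ) = 1 − e^(−2 × 0.04279 × 26.0) = 1 − e^(−2.225) = 1 − 0.1081 ≈ 0.892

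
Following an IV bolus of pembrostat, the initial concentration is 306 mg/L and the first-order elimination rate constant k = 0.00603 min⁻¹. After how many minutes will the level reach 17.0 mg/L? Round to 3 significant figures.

C(t) = C₀ e^(−kt)  ⇒  t = ln(C₀/C) / k
t = ln(306/17.0) / 0.006030 = 2.890 / 0.006030 ≈ 479 minutes

479 minutes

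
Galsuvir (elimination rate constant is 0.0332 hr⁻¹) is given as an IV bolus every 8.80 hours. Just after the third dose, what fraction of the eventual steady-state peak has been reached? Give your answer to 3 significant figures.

f_n = 1 − e^(−nkτ) = 1 − e^(−3 × 0.03320 × 8.80) = 1 − e^(−0.8765) = 1 − 0.4162 ≈ 0.584

0.584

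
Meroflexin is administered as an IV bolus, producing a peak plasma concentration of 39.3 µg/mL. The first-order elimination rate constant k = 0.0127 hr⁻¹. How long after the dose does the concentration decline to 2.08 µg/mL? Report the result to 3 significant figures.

C(t) = C₀ e^(−kt)  ⇒  t = ln(C₀/C) / k
t = ln(39.3/2.08) / 0.01270 = 2.939 / 0.01270 ≈ 231 hours

231 hours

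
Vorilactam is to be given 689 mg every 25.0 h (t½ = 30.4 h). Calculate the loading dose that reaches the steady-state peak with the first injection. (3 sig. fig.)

k = ln 2 / 30.4 = 0.02280 h⁻¹
Accumulation ratio R = 1 / (1 − e^(−kτ)) = 1 / (1 − e^(−0.02280×25.0)) = 1 / (1 − 0.5655) = 2.302
Loading dose = maintenance dose × R = 689 × 2.302 ≈ 1590 mg

1590 mg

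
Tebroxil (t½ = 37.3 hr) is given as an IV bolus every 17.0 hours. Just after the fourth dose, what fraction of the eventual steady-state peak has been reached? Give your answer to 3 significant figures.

0.717

k = ln 2 / 37.3 = 0.01858 hr⁻¹
f_n = 1 − e^(−nkτ) = 1 − e^(−4 × 0.01858 × 17.0) = 1 − e^(−1.264) = 1 − 0.2826 ≈ 0.717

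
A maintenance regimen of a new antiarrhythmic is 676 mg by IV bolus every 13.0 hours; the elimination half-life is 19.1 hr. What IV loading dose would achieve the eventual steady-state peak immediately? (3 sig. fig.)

1800 mg

k = ln 2 / 19.1 = 0.03629 hr⁻¹
Accumulation ratio R = 1 / (1 − e^(−kτ)) = 1 / (1 − e^(−0.03629×13.0)) = 1 / (1 − 0.6239) = 2.659
Loading dose = maintenance dose × R = 676 × 2.659 ≈ 1800 mg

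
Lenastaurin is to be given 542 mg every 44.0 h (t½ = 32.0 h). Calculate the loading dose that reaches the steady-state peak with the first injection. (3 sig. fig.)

882 mg

k = ln 2 / 32.0 = 0.02166 h⁻¹
Accumulation ratio R = 1 / (1 − e^(−kτ)) = 1 / (1 − e^(−0.02166×44.0)) = 1 / (1 − 0.3856) = 1.627
Loading dose = maintenance dose × R = 542 × 1.627 ≈ 882 mg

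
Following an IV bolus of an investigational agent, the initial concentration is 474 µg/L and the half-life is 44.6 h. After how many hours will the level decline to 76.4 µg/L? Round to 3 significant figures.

117 hours

k = ln 2 / 44.6 = 0.01554 h⁻¹
C(t) = C₀ e^(−kt)  ⇒  t = ln(C₀/C) / k
t = ln(474/76.4) / 0.01554 = 1.825 / 0.01554 ≈ 117 hours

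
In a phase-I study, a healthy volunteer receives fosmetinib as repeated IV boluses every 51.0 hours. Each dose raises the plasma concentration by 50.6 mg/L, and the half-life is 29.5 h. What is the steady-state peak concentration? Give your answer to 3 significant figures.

k = ln 2 / 29.5 = 0.02350 h⁻¹
Fraction remaining after one interval: e^(−kτ) = e^(−0.02350 × 51.0) = 0.3017
R = 1 / (1 − 0.3017) = 1.432
Css,max = 50.6 × 1.432 ≈ 72.5 mg/L

72.5 mg/L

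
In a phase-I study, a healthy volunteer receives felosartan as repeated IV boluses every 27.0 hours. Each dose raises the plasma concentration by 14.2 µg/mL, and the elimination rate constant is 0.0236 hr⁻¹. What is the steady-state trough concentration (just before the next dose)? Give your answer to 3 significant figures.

Fraction remaining after one interval: e^(−kτ) = e^(−0.02360 × 27.0) = 0.5288
R = 1 / (1 − 0.5288) = 2.122
Css,max = 14.2 × 2.122 = 30.13 µg/mL
Css,min = Css,max × e^(−kτ) = 30.13 × 0.5288 ≈ 15.9 µg/mL

15.9 µg/mL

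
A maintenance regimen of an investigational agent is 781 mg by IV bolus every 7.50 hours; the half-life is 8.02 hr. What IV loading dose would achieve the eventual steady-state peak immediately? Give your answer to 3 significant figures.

k = ln 2 / 8.02 = 0.08643 hr⁻¹
Accumulation ratio R = 1 / (1 − e^(−kτ)) = 1 / (1 − e^(−0.08643×7.50)) = 1 / (1 − 0.5230) = 2.096
Loading dose = maintenance dose × R = 781 × 2.096 ≈ 1640 mg

1640 mg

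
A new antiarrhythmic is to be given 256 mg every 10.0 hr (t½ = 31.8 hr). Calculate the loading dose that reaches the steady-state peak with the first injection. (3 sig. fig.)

k = ln 2 / 31.8 = 0.02180 hr⁻¹
Accumulation ratio R = 1 / (1 − e^(−kτ)) = 1 / (1 − e^(−0.02180×10.0)) = 1 / (1 − 0.8041) = 5.106
Loading dose = maintenance dose × R = 256 × 5.106 ≈ 1310 mg

1310 mg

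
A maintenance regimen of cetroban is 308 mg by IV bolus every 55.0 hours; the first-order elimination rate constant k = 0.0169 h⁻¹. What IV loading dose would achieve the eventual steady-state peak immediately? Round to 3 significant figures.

Accumulation ratio R = 1 / (1 − e^(−kτ)) = 1 / (1 − e^(−0.01690×55.0)) = 1 / (1 − 0.3948) = 1.652
Loading dose = maintenance dose × R = 308 × 1.652 ≈ 509 mg

509 mg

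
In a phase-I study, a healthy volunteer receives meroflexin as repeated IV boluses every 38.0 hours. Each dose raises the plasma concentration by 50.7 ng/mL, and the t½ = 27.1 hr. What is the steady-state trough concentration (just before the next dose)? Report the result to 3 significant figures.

30.9 ng/mL

k = ln 2 / 27.1 = 0.02558 hr⁻¹
Fraction remaining after one interval: e^(−kτ) = e^(−0.02558 × 38.0) = 0.3783
R = 1 / (1 − 0.3783) = 1.609
Css,max = 50.7 × 1.609 = 81.56 ng/mL
Css,min = Css,max × e^(−kτ) = 81.56 × 0.3783 ≈ 30.9 ng/mL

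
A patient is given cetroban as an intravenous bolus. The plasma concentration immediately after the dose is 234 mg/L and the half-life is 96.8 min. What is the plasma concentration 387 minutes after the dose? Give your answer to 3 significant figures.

14.6 mg/L

k = ln 2 / 96.8 = 0.007161 min⁻¹
C(t) = C₀ e^(−kt) = 234 × e^(−0.007161 × 387) = 234 × e^(−2.771) = 234 × 0.06259 ≈ 14.6 mg/L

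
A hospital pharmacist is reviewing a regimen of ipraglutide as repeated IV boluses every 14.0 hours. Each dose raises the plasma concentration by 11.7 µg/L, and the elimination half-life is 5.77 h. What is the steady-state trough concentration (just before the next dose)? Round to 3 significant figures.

k = ln 2 / 5.77 = 0.1201 h⁻¹
Fraction remaining after one interval: e^(−kτ) = e^(−0.1201 × 14.0) = 0.1860
R = 1 / (1 − 0.1860) = 1.229
Css,max = 11.7 × 1.229 = 14.37 µg/L
Css,min = Css,max × e^(−kτ) = 14.37 × 0.1860 ≈ 2.67 µg/L

2.67 µg/L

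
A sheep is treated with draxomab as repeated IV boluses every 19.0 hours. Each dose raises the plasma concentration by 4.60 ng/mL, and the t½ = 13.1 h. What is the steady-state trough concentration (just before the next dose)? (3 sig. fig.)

2.65 ng/mL

k = ln 2 / 13.1 = 0.05291 h⁻¹
Fraction remaining after one interval: e^(−kτ) = e^(−0.05291 × 19.0) = 0.3659
R = 1 / (1 − 0.3659) = 1.577
Css,max = 4.60 × 1.577 = 7.255 ng/mL
Css,min = Css,max × e^(−kτ) = 7.255 × 0.3659 ≈ 2.65 ng/mL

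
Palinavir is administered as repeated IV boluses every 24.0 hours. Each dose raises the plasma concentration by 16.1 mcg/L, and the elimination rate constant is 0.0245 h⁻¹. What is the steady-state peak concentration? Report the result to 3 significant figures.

Fraction remaining after one interval: e^(−kτ) = e^(−0.02450 × 24.0) = 0.5554
R = 1 / (1 − 0.5554) = 2.249
Css,max = 16.1 × 2.249 ≈ 36.2 mcg/L

36.2 mcg/L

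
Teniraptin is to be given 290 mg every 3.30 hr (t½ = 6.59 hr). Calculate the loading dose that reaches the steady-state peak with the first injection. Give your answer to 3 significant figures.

k = ln 2 / 6.59 = 0.1052 hr⁻¹
Accumulation ratio R = 1 / (1 − e^(−kτ)) = 1 / (1 − e^(−0.1052×3.30)) = 1 / (1 − 0.7067) = 3.410
Loading dose = maintenance dose × R = 290 × 3.410 ≈ 989 mg

989 mg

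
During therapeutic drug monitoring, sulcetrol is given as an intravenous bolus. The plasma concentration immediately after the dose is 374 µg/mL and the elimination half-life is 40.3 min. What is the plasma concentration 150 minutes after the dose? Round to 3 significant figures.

k = ln 2 / 40.3 = 0.01720 min⁻¹
150 min is 3.722 half-lives, so C = 374 × (1/2)^3.722 = 374 × 0.07578 ≈ 28.3 µg/mL

28.3 µg/mL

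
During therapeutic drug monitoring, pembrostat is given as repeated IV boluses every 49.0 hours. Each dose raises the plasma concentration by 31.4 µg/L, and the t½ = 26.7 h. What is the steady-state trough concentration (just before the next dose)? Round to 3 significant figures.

12.2 µg/L

k = ln 2 / 26.7 = 0.02596 h⁻¹
Fraction remaining after one interval: e^(−kτ) = e^(−0.02596 × 49.0) = 0.2803
R = 1 / (1 − 0.2803) = 1.389
Css,max = 31.4 × 1.389 = 43.63 µg/L
Css,min = Css,max × e^(−kτ) = 43.63 × 0.2803 ≈ 12.2 µg/L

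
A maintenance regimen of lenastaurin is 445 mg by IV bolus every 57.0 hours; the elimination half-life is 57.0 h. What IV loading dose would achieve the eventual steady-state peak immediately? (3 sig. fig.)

k = ln 2 / 57.0 = 0.01216 h⁻¹
Accumulation ratio R = 1 / (1 − e^(−kτ)) = 1 / (1 − e^(−0.01216×57.0)) = 1 / (1 − 0.5000) = 2.000
Loading dose = maintenance dose × R = 445 × 2.000 ≈ 890 mg

890 mg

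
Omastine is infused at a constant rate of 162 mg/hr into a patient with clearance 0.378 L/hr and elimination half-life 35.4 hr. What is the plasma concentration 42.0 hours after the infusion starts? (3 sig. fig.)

240 µg/mL

Css = rate / CL = 162 / 0.378 = 428.6 µg/mL
k = ln 2 / 35.4 = 0.01958 hr⁻¹
C(t) = Css (1 − e^(−kt)) = 428.6 × (1 − e^(−0.8224)) = 428.6 × 0.5606 ≈ 240 µg/mL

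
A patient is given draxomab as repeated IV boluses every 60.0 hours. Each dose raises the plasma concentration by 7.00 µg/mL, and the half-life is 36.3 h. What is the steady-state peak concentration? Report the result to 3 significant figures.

k = ln 2 / 36.3 = 0.01909 h⁻¹
Fraction remaining after one interval: e^(−kτ) = e^(−0.01909 × 60.0) = 0.3180
R = 1 / (1 − 0.3180) = 1.466
Css,max = 7.00 × 1.466 ≈ 10.3 µg/mL

10.3 µg/mL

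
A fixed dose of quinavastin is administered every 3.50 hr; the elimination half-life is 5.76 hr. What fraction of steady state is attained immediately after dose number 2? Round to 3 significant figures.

k = ln 2 / 5.76 = 0.1203 hr⁻¹
f_n = 1 − e^(−nkτ) = 1 − e^(−2 × 0.1203 × 3.50) = 1 − e^(−0.8424) = 1 − 0.4307 ≈ 0.569

0.569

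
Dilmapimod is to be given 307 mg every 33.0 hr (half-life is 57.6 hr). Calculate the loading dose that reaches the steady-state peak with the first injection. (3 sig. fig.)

937 mg

k = ln 2 / 57.6 = 0.01203 hr⁻¹
Accumulation ratio R = 1 / (1 − e^(−kτ)) = 1 / (1 − e^(−0.01203×33.0)) = 1 / (1 − 0.6723) = 3.051
Loading dose = maintenance dose × R = 307 × 3.051 ≈ 937 mg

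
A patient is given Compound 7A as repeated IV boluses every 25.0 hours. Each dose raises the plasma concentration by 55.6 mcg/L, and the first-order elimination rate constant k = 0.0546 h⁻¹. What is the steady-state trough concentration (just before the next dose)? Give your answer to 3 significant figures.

19.1 mcg/L

Fraction remaining after one interval: e^(−kτ) = e^(−0.05460 × 25.0) = 0.2554
R = 1 / (1 − 0.2554) = 1.343
Css,max = 55.6 × 1.343 = 74.67 mcg/L
Css,min = Css,max × e^(−kτ) = 74.67 × 0.2554 ≈ 19.1 mcg/L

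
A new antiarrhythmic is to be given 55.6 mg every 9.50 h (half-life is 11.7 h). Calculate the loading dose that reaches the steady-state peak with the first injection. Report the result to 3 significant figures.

129 mg

k = ln 2 / 11.7 = 0.05924 h⁻¹
Accumulation ratio R = 1 / (1 − e^(−kτ)) = 1 / (1 − e^(−0.05924×9.50)) = 1 / (1 − 0.5696) = 2.323
Loading dose = maintenance dose × R = 55.6 × 2.323 ≈ 129 mg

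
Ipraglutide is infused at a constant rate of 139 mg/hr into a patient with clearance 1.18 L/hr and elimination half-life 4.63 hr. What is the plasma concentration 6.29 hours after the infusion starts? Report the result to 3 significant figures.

71.9 µg/mL

Css = rate / CL = 139 / 1.18 = 117.8 µg/mL
k = ln 2 / 4.63 = 0.1497 hr⁻¹
C(t) = Css (1 − e^(−kt)) = 117.8 × (1 − e^(−0.9417)) = 117.8 × 0.6100 ≈ 71.9 µg/mL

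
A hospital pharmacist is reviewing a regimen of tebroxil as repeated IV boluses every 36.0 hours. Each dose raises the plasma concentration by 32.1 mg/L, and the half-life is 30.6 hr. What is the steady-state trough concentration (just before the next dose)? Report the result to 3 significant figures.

25.5 mg/L

k = ln 2 / 30.6 = 0.02265 hr⁻¹
Fraction remaining after one interval: e^(−kτ) = e^(−0.02265 × 36.0) = 0.4424
R = 1 / (1 − 0.4424) = 1.794
Css,max = 32.1 × 1.794 = 57.57 mg/L
Css,min = Css,max × e^(−kτ) = 57.57 × 0.4424 ≈ 25.5 mg/L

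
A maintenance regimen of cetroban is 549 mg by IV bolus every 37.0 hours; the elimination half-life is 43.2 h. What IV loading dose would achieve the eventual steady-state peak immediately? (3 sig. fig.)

1230 mg

k = ln 2 / 43.2 = 0.01605 h⁻¹
Accumulation ratio R = 1 / (1 − e^(−kτ)) = 1 / (1 − e^(−0.01605×37.0)) = 1 / (1 − 0.5523) = 2.234
Loading dose = maintenance dose × R = 549 × 2.234 ≈ 1230 mg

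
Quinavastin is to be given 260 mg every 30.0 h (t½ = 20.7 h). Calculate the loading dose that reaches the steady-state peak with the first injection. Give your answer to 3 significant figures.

410 mg

k = ln 2 / 20.7 = 0.03349 h⁻¹
Accumulation ratio R = 1 / (1 − e^(−kτ)) = 1 / (1 − e^(−0.03349×30.0)) = 1 / (1 − 0.3662) = 1.578
Loading dose = maintenance dose × R = 260 × 1.578 ≈ 410 mg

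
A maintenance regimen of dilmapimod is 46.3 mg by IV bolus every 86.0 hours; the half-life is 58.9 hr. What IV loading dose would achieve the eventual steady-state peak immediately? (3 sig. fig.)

72.7 mg

k = ln 2 / 58.9 = 0.01177 hr⁻¹
Accumulation ratio R = 1 / (1 − e^(−kτ)) = 1 / (1 − e^(−0.01177×86.0)) = 1 / (1 − 0.3635) = 1.571
Loading dose = maintenance dose × R = 46.3 × 1.571 ≈ 72.7 mg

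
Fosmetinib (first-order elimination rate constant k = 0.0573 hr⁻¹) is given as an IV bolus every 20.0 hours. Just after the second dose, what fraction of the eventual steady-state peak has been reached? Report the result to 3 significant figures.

0.899

f_n = 1 − e^(−nkτ) = 1 − e^(−2 × 0.05730 × 20.0) = 1 − e^(−2.292) = 1 − 0.1011 ≈ 0.899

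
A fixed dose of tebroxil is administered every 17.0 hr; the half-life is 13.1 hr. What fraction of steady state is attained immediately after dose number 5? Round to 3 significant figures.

0.989

k = ln 2 / 13.1 = 0.05291 hr⁻¹
f_n = 1 − e^(−nkτ) = 1 − e^(−5 × 0.05291 × 17.0) = 1 − e^(−4.498) = 1 − 0.01114 ≈ 0.989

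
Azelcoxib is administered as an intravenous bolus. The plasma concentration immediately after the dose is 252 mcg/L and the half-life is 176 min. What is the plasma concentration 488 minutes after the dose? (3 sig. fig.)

k = ln 2 / 176 = 0.003938 min⁻¹
C(t) = C₀ e^(−kt) = 252 × e^(−0.003938 × 488) = 252 × e^(−1.922) = 252 × 0.1463 ≈ 36.9 mcg/L

36.9 mcg/L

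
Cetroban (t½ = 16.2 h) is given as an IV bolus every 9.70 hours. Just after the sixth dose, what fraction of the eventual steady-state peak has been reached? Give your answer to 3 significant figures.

0.917

k = ln 2 / 16.2 = 0.04279 h⁻¹
f_n = 1 − e^(−nkτ) = 1 − e^(−6 × 0.04279 × 9.70) = 1 − e^(−2.490) = 1 − 0.08289 ≈ 0.917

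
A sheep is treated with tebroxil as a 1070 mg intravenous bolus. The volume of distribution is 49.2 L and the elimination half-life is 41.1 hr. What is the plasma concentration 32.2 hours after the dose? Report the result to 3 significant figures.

12.6 mg/L

C₀ = dose / V = 1070 / 49.2 = 21.75 mg/L
k = ln 2 / 41.1 = 0.01686 hr⁻¹
C(t) = C₀ e^(−kt) = 21.75 × e^(−0.01686 × 32.2) = 21.75 × e^(−0.5430) = 21.75 × 0.5810 ≈ 12.6 mg/L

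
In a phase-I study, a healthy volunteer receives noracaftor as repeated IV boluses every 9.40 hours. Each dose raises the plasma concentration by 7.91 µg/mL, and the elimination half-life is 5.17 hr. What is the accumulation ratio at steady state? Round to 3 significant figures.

1.40

k = ln 2 / 5.17 = 0.1341 hr⁻¹
Fraction remaining after one interval: e^(−kτ) = e^(−0.1341 × 9.40) = 0.2836
R = 1 / (1 − 0.2836) = 1 / 0.7164 ≈ 1.40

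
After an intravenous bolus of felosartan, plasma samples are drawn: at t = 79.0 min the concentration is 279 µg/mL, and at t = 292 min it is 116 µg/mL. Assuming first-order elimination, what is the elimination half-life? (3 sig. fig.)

168 minutes

k = ln(C₁/C₂) / (t₂ − t₁) = ln(279/116) / (292 − 79.0)
  = 0.8776 / 213.0 = 0.004120 min⁻¹
t½ = ln 2 / k = ln 2 / 0.004120 ≈ 168 minutes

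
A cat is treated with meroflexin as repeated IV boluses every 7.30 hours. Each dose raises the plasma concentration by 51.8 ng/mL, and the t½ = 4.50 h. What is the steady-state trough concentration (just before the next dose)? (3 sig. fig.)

24.9 ng/mL

k = ln 2 / 4.50 = 0.1540 h⁻¹
Fraction remaining after one interval: e^(−kτ) = e^(−0.1540 × 7.30) = 0.3248
R = 1 / (1 − 0.3248) = 1.481
Css,max = 51.8 × 1.481 = 76.72 ng/mL
Css,min = Css,max × e^(−kτ) = 76.72 × 0.3248 ≈ 24.9 ng/mL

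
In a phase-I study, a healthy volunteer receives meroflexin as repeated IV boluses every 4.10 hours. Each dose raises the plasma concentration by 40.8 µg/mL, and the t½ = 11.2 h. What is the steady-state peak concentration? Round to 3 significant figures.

k = ln 2 / 11.2 = 0.06189 h⁻¹
Fraction remaining after one interval: e^(−kτ) = e^(−0.06189 × 4.10) = 0.7759
R = 1 / (1 − 0.7759) = 4.462
Css,max = 40.8 × 4.462 ≈ 182 µg/mL

182 µg/mL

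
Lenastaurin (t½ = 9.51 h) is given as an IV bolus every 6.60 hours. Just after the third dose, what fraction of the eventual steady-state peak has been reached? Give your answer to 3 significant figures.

k = ln 2 / 9.51 = 0.07289 h⁻¹
f_n = 1 − e^(−nkτ) = 1 − e^(−3 × 0.07289 × 6.60) = 1 − e^(−1.443) = 1 − 0.2362 ≈ 0.764

0.764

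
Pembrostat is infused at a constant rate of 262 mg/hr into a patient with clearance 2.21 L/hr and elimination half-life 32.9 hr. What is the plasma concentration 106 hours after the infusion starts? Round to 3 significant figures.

Css = rate / CL = 262 / 2.21 = 118.6 mg/L
k = ln 2 / 32.9 = 0.02107 hr⁻¹
C(t) = Css (1 − e^(−kt)) = 118.6 × (1 − e^(−2.233)) = 118.6 × 0.8928 ≈ 106 mg/L

106 mg/L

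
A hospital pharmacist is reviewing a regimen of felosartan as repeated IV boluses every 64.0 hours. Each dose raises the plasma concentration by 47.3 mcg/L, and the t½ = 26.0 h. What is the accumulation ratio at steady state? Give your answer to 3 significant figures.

k = ln 2 / 26.0 = 0.02666 h⁻¹
Fraction remaining after one interval: e^(−kτ) = e^(−0.02666 × 64.0) = 0.1816
R = 1 / (1 − 0.1816) = 1 / 0.8184 ≈ 1.22

1.22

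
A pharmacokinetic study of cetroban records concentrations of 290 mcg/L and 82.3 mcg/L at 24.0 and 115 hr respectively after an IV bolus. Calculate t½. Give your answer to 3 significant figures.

k = ln(C₁/C₂) / (t₂ − t₁) = ln(290/82.3) / (115 − 24.0)
  = 1.260 / 91.00 = 0.01384 hr⁻¹
t½ = ln 2 / k = ln 2 / 0.01384 ≈ 50.1 hours

50.1 hours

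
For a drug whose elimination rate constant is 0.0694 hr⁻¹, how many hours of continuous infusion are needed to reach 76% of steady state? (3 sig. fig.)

f = 1 − e^(−kt)  ⇒  t = −ln(1 − f) / k
t = −ln(1 − 0.76) / 0.06940 = 1.427 / 0.06940 ≈ 20.6 hours

20.6 hours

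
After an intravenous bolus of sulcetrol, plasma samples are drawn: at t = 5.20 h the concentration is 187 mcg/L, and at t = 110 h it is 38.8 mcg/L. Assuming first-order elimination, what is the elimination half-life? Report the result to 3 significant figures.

k = ln(C₁/C₂) / (t₂ − t₁) = ln(187/38.8) / (110 − 5.20)
  = 1.573 / 104.8 = 0.01501 h⁻¹
t½ = ln 2 / k = ln 2 / 0.01501 ≈ 46.2 hours

46.2 hours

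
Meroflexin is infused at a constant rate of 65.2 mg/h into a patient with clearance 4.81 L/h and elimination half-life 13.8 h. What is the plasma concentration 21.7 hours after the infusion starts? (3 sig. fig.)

9.00 mg/L

Css = rate / CL = 65.2 / 4.81 = 13.56 mg/L
k = ln 2 / 13.8 = 0.05023 h⁻¹
C(t) = Css (1 − e^(−kt)) = 13.56 × (1 − e^(−1.090)) = 13.56 × 0.6638 ≈ 9.00 mg/L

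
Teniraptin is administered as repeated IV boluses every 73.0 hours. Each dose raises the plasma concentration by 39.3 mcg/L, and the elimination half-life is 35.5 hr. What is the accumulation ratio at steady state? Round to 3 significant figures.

k = ln 2 / 35.5 = 0.01953 hr⁻¹
Fraction remaining after one interval: e^(−kτ) = e^(−0.01953 × 73.0) = 0.2404
R = 1 / (1 − 0.2404) = 1 / 0.7596 ≈ 1.32

1.32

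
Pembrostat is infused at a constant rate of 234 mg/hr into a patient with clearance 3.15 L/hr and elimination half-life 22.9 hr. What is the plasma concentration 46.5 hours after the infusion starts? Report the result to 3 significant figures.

56.1 µg/mL

Css = rate / CL = 234 / 3.15 = 74.29 µg/mL
k = ln 2 / 22.9 = 0.03027 hr⁻¹
C(t) = Css (1 − e^(−kt)) = 74.29 × (1 − e^(−1.407)) = 74.29 × 0.7552 ≈ 56.1 µg/mL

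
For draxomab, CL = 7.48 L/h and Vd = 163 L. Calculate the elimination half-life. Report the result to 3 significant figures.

k = CL / V = 7.48 / 163 = 0.04589 h⁻¹
t½ = ln 2 / k = ln 2 / 0.04589 ≈ 15.1 hours

15.1 hours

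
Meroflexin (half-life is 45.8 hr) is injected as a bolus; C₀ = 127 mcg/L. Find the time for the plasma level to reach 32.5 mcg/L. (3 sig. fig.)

90.1 hours

k = ln 2 / 45.8 = 0.01513 hr⁻¹
C(t) = C₀ e^(−kt)  ⇒  t = ln(C₀/C) / k
t = ln(127/32.5) / 0.01513 = 1.363 / 0.01513 ≈ 90.1 hours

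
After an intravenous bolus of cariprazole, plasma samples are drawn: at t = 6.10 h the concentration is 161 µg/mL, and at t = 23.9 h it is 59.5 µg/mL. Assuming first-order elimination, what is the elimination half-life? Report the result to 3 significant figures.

k = ln(C₁/C₂) / (t₂ − t₁) = ln(161/59.5) / (23.9 − 6.10)
  = 0.9954 / 17.80 = 0.05592 h⁻¹
t½ = ln 2 / k = ln 2 / 0.05592 ≈ 12.4 hours

12.4 hours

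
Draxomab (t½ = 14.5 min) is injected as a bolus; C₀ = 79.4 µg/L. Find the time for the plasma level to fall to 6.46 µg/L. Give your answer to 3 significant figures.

52.5 minutes

k = ln 2 / 14.5 = 0.04780 min⁻¹
C(t) = C₀ e^(−kt)  ⇒  t = ln(C₀/C) / k
t = ln(79.4/6.46) / 0.04780 = 2.509 / 0.04780 ≈ 52.5 minutes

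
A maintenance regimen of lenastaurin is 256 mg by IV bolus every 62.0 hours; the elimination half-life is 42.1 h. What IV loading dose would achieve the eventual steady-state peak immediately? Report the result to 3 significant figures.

k = ln 2 / 42.1 = 0.01646 h⁻¹
Accumulation ratio R = 1 / (1 − e^(−kτ)) = 1 / (1 − e^(−0.01646×62.0)) = 1 / (1 − 0.3603) = 1.563
Loading dose = maintenance dose × R = 256 × 1.563 ≈ 400 mg

400 mg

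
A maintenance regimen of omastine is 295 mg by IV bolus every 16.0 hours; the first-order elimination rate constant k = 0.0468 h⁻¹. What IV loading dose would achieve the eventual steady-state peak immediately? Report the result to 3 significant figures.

Accumulation ratio R = 1 / (1 − e^(−kτ)) = 1 / (1 − e^(−0.04680×16.0)) = 1 / (1 − 0.4729) = 1.897
Loading dose = maintenance dose × R = 295 × 1.897 ≈ 560 mg

560 mg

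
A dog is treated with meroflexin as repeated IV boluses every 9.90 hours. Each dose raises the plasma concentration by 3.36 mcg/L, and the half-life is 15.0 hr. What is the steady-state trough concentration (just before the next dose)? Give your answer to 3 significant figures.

5.79 mcg/L

k = ln 2 / 15.0 = 0.04621 hr⁻¹
Fraction remaining after one interval: e^(−kτ) = e^(−0.04621 × 9.90) = 0.6329
R = 1 / (1 − 0.6329) = 2.724
Css,max = 3.36 × 2.724 = 9.152 mcg/L
Css,min = Css,max × e^(−kτ) = 9.152 × 0.6329 ≈ 5.79 mcg/L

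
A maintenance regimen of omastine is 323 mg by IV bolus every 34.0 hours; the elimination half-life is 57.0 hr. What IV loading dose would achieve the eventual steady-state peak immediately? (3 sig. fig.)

k = ln 2 / 57.0 = 0.01216 hr⁻¹
Accumulation ratio R = 1 / (1 − e^(−kτ)) = 1 / (1 − e^(−0.01216×34.0)) = 1 / (1 − 0.6614) = 2.953
Loading dose = maintenance dose × R = 323 × 2.953 ≈ 954 mg

954 mg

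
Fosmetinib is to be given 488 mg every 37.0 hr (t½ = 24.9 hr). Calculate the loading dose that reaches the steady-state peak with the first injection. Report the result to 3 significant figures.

759 mg

k = ln 2 / 24.9 = 0.02784 hr⁻¹
Accumulation ratio R = 1 / (1 − e^(−kτ)) = 1 / (1 − e^(−0.02784×37.0)) = 1 / (1 − 0.3570) = 1.555
Loading dose = maintenance dose × R = 488 × 1.555 ≈ 759 mg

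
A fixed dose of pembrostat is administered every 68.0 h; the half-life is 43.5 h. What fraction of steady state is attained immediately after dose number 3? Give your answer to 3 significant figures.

k = ln 2 / 43.5 = 0.01593 h⁻¹
f_n = 1 − e^(−nkτ) = 1 − e^(−3 × 0.01593 × 68.0) = 1 − e^(−3.251) = 1 − 0.03875 ≈ 0.961

0.961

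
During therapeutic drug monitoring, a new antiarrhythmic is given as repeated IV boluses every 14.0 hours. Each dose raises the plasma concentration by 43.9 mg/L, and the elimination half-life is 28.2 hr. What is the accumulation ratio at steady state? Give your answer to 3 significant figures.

k = ln 2 / 28.2 = 0.02458 hr⁻¹
Fraction remaining after one interval: e^(−kτ) = e^(−0.02458 × 14.0) = 0.7088
R = 1 / (1 − 0.7088) = 1 / 0.2912 ≈ 3.43

3.43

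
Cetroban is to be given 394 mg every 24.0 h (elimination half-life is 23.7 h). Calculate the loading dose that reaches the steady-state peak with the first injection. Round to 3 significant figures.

k = ln 2 / 23.7 = 0.02925 h⁻¹
Accumulation ratio R = 1 / (1 − e^(−kτ)) = 1 / (1 − e^(−0.02925×24.0)) = 1 / (1 − 0.4956) = 1.983
Loading dose = maintenance dose × R = 394 × 1.983 ≈ 781 mg

781 mg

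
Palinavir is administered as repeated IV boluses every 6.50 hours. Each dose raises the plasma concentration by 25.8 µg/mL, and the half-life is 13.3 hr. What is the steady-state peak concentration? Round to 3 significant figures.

89.8 µg/mL

k = ln 2 / 13.3 = 0.05212 hr⁻¹
Fraction remaining after one interval: e^(−kτ) = e^(−0.05212 × 6.50) = 0.7127
R = 1 / (1 − 0.7127) = 3.480
Css,max = 25.8 × 3.480 ≈ 89.8 µg/mL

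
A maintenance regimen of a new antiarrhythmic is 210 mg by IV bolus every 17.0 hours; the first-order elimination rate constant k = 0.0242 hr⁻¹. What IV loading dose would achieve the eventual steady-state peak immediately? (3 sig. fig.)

623 mg

Accumulation ratio R = 1 / (1 − e^(−kτ)) = 1 / (1 − e^(−0.02420×17.0)) = 1 / (1 − 0.6627) = 2.965
Loading dose = maintenance dose × R = 210 × 2.965 ≈ 623 mg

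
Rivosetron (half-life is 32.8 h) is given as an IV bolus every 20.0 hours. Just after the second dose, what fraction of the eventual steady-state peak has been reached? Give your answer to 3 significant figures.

k = ln 2 / 32.8 = 0.02113 h⁻¹
f_n = 1 − e^(−nkτ) = 1 − e^(−2 × 0.02113 × 20.0) = 1 − e^(−0.8453) = 1 − 0.4294 ≈ 0.571

0.571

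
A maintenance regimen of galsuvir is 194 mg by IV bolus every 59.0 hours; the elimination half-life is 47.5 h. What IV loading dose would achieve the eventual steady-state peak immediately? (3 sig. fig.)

k = ln 2 / 47.5 = 0.01459 h⁻¹
Accumulation ratio R = 1 / (1 − e^(−kτ)) = 1 / (1 − e^(−0.01459×59.0)) = 1 / (1 − 0.4228) = 1.732
Loading dose = maintenance dose × R = 194 × 1.732 ≈ 336 mg

336 mg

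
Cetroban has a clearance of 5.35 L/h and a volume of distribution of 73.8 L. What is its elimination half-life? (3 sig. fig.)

9.56 hours

k = CL / V = 5.35 / 73.8 = 0.07249 h⁻¹
t½ = ln 2 / k = ln 2 / 0.07249 ≈ 9.56 hours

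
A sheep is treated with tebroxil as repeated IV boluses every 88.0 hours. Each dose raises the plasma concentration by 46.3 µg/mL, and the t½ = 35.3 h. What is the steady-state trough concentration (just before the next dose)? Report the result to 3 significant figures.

k = ln 2 / 35.3 = 0.01964 h⁻¹
Fraction remaining after one interval: e^(−kτ) = e^(−0.01964 × 88.0) = 0.1776
R = 1 / (1 − 0.1776) = 1.216
Css,max = 46.3 × 1.216 = 56.30 µg/mL
Css,min = Css,max × e^(−kτ) = 56.30 × 0.1776 ≈ 10.0 µg/mL

10.0 µg/mL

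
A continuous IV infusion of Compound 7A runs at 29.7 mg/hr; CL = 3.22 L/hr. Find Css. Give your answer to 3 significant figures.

Css = infusion rate / CL = 29.7 / 3.22 ≈ 9.22 µg/mL

9.22 µg/mL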